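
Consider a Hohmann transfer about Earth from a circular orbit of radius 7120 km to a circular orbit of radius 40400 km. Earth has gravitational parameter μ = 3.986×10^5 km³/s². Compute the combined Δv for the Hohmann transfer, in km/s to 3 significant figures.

Semi-major axis of the transfer orbit: a_t = (7120 + 40400)/2 = 23760 km.
Circular speed at r₁: v₁ = √(μ/r₁) = √(3.986×10^5/7120) = 7.4822 km/s.
On the transfer ellipse at r₁, vis-viva equation gives v_p = √[μ(2/r₁ − 1/a_t)] = 9.7565 km/s.
First burn Δv₁ = |v_p − v₁| = 2.274 km/s.
At r₂, v₂ = √(μ/r₂) = 3.141 km/s.
Transfer-orbit speed at r₂: v_a = √[μ(2/r₂ − 1/a_t)] = 1.719 km/s.
Second burn Δv₂ = |v₂ − v_a| = 1.422 km/s.
Δv = Δv₁ + Δv₂ = 2.274 + 1.422 = 3.696 km/s.

Δv = 3.70 km/s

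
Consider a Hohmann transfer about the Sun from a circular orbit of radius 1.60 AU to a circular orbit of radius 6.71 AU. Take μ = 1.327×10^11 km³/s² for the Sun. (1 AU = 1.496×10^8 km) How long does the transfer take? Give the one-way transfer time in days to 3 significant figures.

In km: r₁ = 1.60 × 1.496×10^8 = 2.3936×10^8 km; r₂ = 6.71 × 1.496×10^8 = 1.003816×10^9 km.
The Hohmann ellipse has a_t = (r₁ + r₂)/2 = 6.21588×10^8 km.
Half the transfer-orbit period gives t = π√(a_t³/μ) = 1.336×10^8 s.
Converting: 1.336×10^8 s ÷ 86400 s/day = 1550 days.

t = 1550 days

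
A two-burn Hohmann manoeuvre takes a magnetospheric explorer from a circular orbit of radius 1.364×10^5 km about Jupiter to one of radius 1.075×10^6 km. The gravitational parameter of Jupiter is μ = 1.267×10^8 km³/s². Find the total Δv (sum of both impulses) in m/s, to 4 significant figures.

Δv = 15830 m/s

Transfer-ellipse semi-major axis a_t = (r₁ + r₂)/2 = (1.364×10^5 + 1.075×10^6)/2 = 6.057×10^5 km.
At r₁ the circular-orbit speed is v₁ = √(μ/r₁) = 30.478 km/s.
On the transfer ellipse at r₁, vis-viva equation gives v_p = √[μ(2/r₁ − 1/a_t)] = 40.603 km/s.
First burn Δv₁ = |v_p − v₁| = 10.125 km/s.
Circular speed at r₂: v₂ = √(μ/r₂) = 10.85636 km/s.
Transfer-orbit speed at r₂: v_a = √[μ(2/r₂ − 1/a_t)] = 5.151841 km/s.
Second burn Δv₂ = |v₂ − v_a| = 5.7045 km/s.
Δv = Δv₁ + Δv₂ = 10.125 + 5.7045 = 15.83 km/s.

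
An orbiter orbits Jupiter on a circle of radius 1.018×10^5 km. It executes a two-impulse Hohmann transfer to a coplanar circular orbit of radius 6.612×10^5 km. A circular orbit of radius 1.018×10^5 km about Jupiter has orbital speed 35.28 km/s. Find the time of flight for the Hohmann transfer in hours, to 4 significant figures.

From the circular-orbit relation v² = μ/r at r = 1.018×10^5 km: μ = v²r = (35.28)² × 1.018×10^5 = 1.26708×10^8 km³/s².
Semi-major axis of the transfer orbit: a_t = (1.018×10^5 + 6.612×10^5)/2 = 3.815×10^5 km.
Half the transfer-orbit period gives t = π√(a_t³/μ) = 65760 s.
Converting: 65760 s ÷ 3600 s/hour = 18.27 hours.

t = 18.27 hours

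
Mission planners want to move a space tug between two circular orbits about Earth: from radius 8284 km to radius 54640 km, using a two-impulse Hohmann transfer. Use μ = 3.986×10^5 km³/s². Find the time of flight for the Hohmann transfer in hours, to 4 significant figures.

t = 7.714 hours

The Hohmann ellipse has a_t = (r₁ + r₂)/2 = 31462 km.
Transfer time t = π√(a_t³/μ) = π√((31462)³ / 3.986×10^5) = 27770 s.
Converting: 27770 s ÷ 3600 s/hour = 7.714 hours.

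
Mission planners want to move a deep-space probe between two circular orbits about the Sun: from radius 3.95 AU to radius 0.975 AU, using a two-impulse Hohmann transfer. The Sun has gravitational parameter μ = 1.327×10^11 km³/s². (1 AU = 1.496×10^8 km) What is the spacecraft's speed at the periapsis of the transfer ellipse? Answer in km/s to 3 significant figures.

In km: r₁ = 3.95 × 1.496×10^8 = 5.9092×10^8 km; r₂ = 0.975 × 1.496×10^8 = 1.4586×10^8 km.
Semi-major axis of the transfer orbit: a_t = (5.9092×10^8 + 1.4586×10^8)/2 = 3.6839×10^8 km.
The periapsis of the transfer ellipse is at r = 1.4586×10^8 km.
From the vis-viva equation, v = √[μ(2/r − 1/a_t)] = 38.20 km/s.

v = 38.2 km/s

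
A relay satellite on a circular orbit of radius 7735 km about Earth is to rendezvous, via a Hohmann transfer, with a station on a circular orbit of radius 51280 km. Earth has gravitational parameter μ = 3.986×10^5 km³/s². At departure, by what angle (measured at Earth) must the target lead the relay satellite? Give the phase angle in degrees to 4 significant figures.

φ = 101.4°

Semi-major axis of the transfer orbit: a_t = (7735 + 51280)/2 = 29507.5 km.
Transfer time t = π√(a_t³/μ) = 25222 s.
The target's mean motion on its circular orbit is ω₂ = √(μ/r₂³) = 5.4368×10^-5 rad/s.
Angle swept by the target during transfer: ω₂·t = 1.3713 rad = 78.57°.
Arrival is 180° from departure on the ellipse, so φ = 180° − 78.57° = 101.4°.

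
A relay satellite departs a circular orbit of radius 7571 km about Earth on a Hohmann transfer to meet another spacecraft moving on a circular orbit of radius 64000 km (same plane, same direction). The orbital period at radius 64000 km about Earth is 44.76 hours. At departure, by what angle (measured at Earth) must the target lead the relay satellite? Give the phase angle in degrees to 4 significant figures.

From Kepler's third law T² = 4π²r³/μ at r = 64000 km, T = 44.76 hours = 44.76 × 3600 s = 1.61136×10^5 s: μ = 4π²r³/T² = 3.98579×10^5 km³/s².
The Hohmann ellipse has a_t = (r₁ + r₂)/2 = 35785.5 km.
Transfer time t = π√(a_t³/μ) = 33686 s.
Target angular speed ω₂ = √(μ/r₂³) = 3.8993×10^-5 rad/s.
Angle swept by the target during transfer: ω₂·t = 1.3135 rad = 75.26°.
The relay satellite traverses 180° on the transfer ellipse, so the target must lead by 180° − 75.26° = 104.7°.

φ = 104.7°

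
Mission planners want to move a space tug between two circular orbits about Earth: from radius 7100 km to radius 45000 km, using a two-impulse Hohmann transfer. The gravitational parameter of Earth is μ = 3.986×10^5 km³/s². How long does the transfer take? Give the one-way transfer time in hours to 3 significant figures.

Transfer-ellipse semi-major axis a_t = (r₁ + r₂)/2 = (7100 + 45000)/2 = 26050 km.
By Kepler's third law the transfer-orbit period is T = 2π√(a_t³/μ), so t = T/2 = 20920 s.
Converting: 20920 s ÷ 3600 s/hour = 5.81 hours.

t = 5.81 hours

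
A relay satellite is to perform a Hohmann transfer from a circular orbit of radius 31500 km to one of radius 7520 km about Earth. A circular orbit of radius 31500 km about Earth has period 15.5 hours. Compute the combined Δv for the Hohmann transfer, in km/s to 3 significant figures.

Δv = 3.31 km/s

From Kepler's third law T² = 4π²r³/μ at r = 31500 km, T = 15.5 hours = 15.5 × 3600 s = 55800 s: μ = 4π²r³/T² = 3.96299×10^5 km³/s².
Semi-major axis of the transfer orbit: a_t = (31500 + 7520)/2 = 19510 km.
At r₁ the circular-orbit speed is v₁ = √(μ/r₁) = 3.547 km/s.
Transfer-orbit speed at r₁ (vis-viva equation): v_a = √[μ(2/r₁ − 1/a_t)] = 2.202 km/s.
First burn Δv₁ = |v_a − v₁| = 1.345 km/s.
Circular speed at r₂: v₂ = √(μ/r₂) = 7.259 km/s.
Transfer-orbit speed at r₂: v_p = √[μ(2/r₂ − 1/a_t)] = 9.224 km/s.
Second burn Δv₂ = |v₂ − v_p| = 1.965 km/s.
Total Δv = Δv₁ + Δv₂ = 3.310 km/s.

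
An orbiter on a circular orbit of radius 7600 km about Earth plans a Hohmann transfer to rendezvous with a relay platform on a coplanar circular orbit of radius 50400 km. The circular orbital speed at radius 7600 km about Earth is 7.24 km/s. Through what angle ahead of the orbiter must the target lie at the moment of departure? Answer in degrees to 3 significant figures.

From the circular-orbit relation v² = μ/r at r = 7600 km: μ = v²r = (7.24)² × 7600 = 3.98374×10^5 km³/s².
Semi-major axis of the transfer orbit: a_t = (7600 + 50400)/2 = 29000 km.
The half-period of the transfer ellipse is t = π√(a_t³/μ) = 24581 s.
Target angular speed ω₂ = √(μ/r₂³) = 5.5783×10^-5 rad/s.
Angle swept by the target during transfer: ω₂·t = 1.3712 rad = 78.56°.
The orbiter traverses 180° on the transfer ellipse, so the target must lead by 180° − 78.56° = 101°.

φ = 101°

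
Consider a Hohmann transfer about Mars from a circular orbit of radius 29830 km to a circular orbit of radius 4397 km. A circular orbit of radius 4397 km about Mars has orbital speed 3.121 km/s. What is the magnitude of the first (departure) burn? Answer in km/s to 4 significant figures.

Δv₁ = 0.5909 km/s

From the circular-orbit relation v² = μ/r at r = 4397 km: μ = v²r = (3.121)² × 4397 = 42829.6 km³/s².
The Hohmann ellipse has a_t = (r₁ + r₂)/2 = 17113.5 km.
Circular speed at r = 29830 km: v_c = √(μ/r) = 1.19824 km/s.
Transfer-orbit speed at the same r (vis-viva, a = a_t): v_t = √[μ(2/r − 1/a_t)] = 0.607371 km/s.
Δv₁ = |v_t − v_c| = |0.607371 − 1.19824| = 0.5909 km/s.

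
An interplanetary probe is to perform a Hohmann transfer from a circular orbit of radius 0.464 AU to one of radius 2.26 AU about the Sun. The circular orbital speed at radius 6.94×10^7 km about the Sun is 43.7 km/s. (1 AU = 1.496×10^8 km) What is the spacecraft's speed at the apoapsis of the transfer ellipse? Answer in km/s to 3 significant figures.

From the circular-orbit relation v² = μ/r at r = 6.94×10^7 km: μ = v²r = (43.7)² × 6.94×10^7 = 1.32532×10^11 km³/s².
In km: r₁ = 0.464 × 1.496×10^8 = 6.94144×10^7 km; r₂ = 2.26 × 1.496×10^8 = 3.38096×10^8 km.
The Hohmann ellipse has a_t = (r₁ + r₂)/2 = 2.037552×10^8 km.
At apoapsis, r = 3.38096×10^8 km.
Vis-viva: v = √[μ(2/r − 1/a_t)] = √[1.32532×10^11 × (2/3.38096×10^8 − 1/2.037552×10^8)] = 11.56 km/s.

v = 11.6 km/s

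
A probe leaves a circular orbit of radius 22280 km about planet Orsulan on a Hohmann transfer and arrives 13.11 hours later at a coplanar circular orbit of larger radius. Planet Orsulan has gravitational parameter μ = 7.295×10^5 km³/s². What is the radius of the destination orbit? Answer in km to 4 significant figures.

r₂ = 87340 km

Transfer time t = 13.11 hours = 47196 s, and t = π√(a_t³/μ).
So a_t = (μ t²/π²)^(1/3) = (7.295×10^5 × (47196)² / π²)^(1/3) = 54808 km.
Since a_t = (r₁ + r₂)/2, r₂ = 2a_t − r₁ = 2×54808 − 22280 = 87336 km.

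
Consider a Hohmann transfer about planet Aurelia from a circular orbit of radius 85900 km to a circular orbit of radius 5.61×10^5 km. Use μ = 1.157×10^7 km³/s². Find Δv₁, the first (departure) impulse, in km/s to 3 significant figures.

Transfer-ellipse semi-major axis a_t = (r₁ + r₂)/2 = (85900 + 5.610×10^5)/2 = 3.2345×10^5 km.
Circular speed at r = 85900 km: v_c = √(μ/r) = 11.6057 km/s.
Vis-viva on the transfer ellipse at r = 85900 km gives v_t = √[μ(2/r − 1/a_t)] = 15.2844 km/s.
Δv₁ = |v_t − v_c| = |15.2844 − 11.6057| = 3.679 km/s.

Δv₁ = 3.68 km/s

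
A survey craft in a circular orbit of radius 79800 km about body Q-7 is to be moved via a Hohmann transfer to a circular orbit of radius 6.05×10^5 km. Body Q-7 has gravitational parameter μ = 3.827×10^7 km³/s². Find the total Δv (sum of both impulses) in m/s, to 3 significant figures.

Δv = 11300 m/s

Transfer-ellipse semi-major axis a_t = (r₁ + r₂)/2 = (79800 + 6.050×10^5)/2 = 3.424×10^5 km.
At r₁ the circular-orbit speed is v₁ = √(μ/r₁) = 21.8992 km/s.
Transfer-orbit speed at r₁ (vis-viva): v_p = √[μ(2/r₁ − 1/a_t)] = 29.1098 km/s.
First burn Δv₁ = |v_p − v₁| = 7.2106 km/s.
At r₂, v₂ = √(μ/r₂) = 7.9534 km/s.
Transfer-orbit speed at r₂: v_a = √[μ(2/r₂ − 1/a_t)] = 3.8396 km/s.
Second burn Δv₂ = |v₂ − v_a| = 4.1138 km/s.
Δv = Δv₁ + Δv₂ = 7.2106 + 4.1138 = 11.32 km/s.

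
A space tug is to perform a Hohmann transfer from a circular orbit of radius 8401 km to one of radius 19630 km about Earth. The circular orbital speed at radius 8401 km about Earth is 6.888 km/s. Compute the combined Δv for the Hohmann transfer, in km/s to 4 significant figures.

From the circular-orbit relation v² = μ/r at r = 8401 km: μ = v²r = (6.888)² × 8401 = 3.98582×10^5 km³/s².
Transfer-ellipse semi-major axis a_t = (r₁ + r₂)/2 = (8401 + 19630)/2 = 14015.5 km.
At r₁ the circular-orbit speed is v₁ = √(μ/r₁) = 6.888 km/s.
On the transfer ellipse at r₁, vis-viva gives v_p = √[μ(2/r₁ − 1/a_t)] = 8.152 km/s.
First burn Δv₁ = |v_p − v₁| = 1.264 km/s.
Circular speed at r₂: v₂ = √(μ/r₂) = 4.506 km/s.
Transfer-orbit speed at r₂: v_a = √[μ(2/r₂ − 1/a_t)] = 3.489 km/s.
Second burn Δv₂ = |v₂ − v_a| = 1.017 km/s.
Δv = Δv₁ + Δv₂ = 1.264 + 1.017 = 2.281 km/s.

Δv = 2.281 km/s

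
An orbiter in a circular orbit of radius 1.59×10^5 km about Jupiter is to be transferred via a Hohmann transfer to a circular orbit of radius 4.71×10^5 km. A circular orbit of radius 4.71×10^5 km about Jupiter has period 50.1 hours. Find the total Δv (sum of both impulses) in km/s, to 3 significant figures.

From Kepler's third law T² = 4π²r³/μ at r = 4.71×10^5 km, T = 50.1 hours = 50.1 × 3600 s = 1.8036×10^5 s: μ = 4π²r³/T² = 1.26807×10^8 km³/s².
Semi-major axis of the transfer orbit: a_t = (1.590×10^5 + 4.710×10^5)/2 = 3.150×10^5 km.
Circular speed at r₁: v₁ = √(μ/r₁) = √(1.26807×10^8/1.590×10^5) = 28.2405 km/s.
On the transfer ellipse at r₁, vis-viva gives v_p = √[μ(2/r₁ − 1/a_t)] = 34.5325 km/s.
First burn Δv₁ = |v_p − v₁| = 6.292 km/s.
At r₂, v₂ = √(μ/r₂) = 16.408 km/s.
Transfer-orbit speed at r₂: v_a = √[μ(2/r₂ − 1/a_t)] = 11.657 km/s.
Second burn Δv₂ = |v₂ − v_a| = 4.751 km/s.
Total Δv = Δv₁ + Δv₂ = 11.04 km/s.

Δv = 11.0 km/s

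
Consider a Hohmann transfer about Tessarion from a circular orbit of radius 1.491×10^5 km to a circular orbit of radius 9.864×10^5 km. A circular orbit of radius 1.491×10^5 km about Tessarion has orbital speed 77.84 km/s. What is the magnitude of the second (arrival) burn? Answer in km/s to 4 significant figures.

Δv₂ = 14.75 km/s

From the circular-orbit relation v² = μ/r at r = 1.491×10^5 km: μ = v²r = (77.84)² × 1.491×10^5 = 9.03407×10^8 km³/s².
Transfer-ellipse semi-major axis a_t = (r₁ + r₂)/2 = (1.491×10^5 + 9.864×10^5)/2 = 5.6775×10^5 km.
On the circular orbit at r = 9.864×10^5 km, v_c = √(μ/r) = 30.26 km/s.
Transfer-orbit speed at the same r (vis-viva, a = a_t): v_t = √[μ(2/r − 1/a_t)] = 15.51 km/s.
Δv₂ = |v_t − v_c| = |15.51 − 30.26| = 14.75 km/s.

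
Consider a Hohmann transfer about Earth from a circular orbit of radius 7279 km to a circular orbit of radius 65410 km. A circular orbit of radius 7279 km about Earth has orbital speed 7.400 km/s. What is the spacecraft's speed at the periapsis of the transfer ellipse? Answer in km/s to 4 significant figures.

From the circular-orbit relation v² = μ/r at r = 7279 km: μ = v²r = (7.400)² × 7279 = 3.98598×10^5 km³/s².
Semi-major axis of the transfer orbit: a_t = (7279 + 65410)/2 = 36344.5 km.
The periapsis of the transfer ellipse is at r = 7279 km.
Vis-viva: v = √[μ(2/r − 1/a_t)] = √[3.98598×10^5 × (2/7279 − 1/36344.5)] = 9.927 km/s.

v = 9.927 km/s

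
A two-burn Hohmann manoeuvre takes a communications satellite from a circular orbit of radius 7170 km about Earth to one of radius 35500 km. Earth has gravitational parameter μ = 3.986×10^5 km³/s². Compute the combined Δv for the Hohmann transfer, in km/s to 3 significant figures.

Δv = 3.57 km/s

Transfer-ellipse semi-major axis a_t = (r₁ + r₂)/2 = (7170 + 35500)/2 = 21335 km.
At r₁ the circular-orbit speed is v₁ = √(μ/r₁) = 7.456 km/s.
On the transfer ellipse at r₁, v² = μ(2/r − 1/a) gives v_p = √[μ(2/r₁ − 1/a_t)] = 9.618 km/s.
First burn Δv₁ = |v_p − v₁| = 2.162 km/s.
At r₂, v₂ = √(μ/r₂) = 3.351 km/s.
Transfer-orbit speed at r₂: v_a = √[μ(2/r₂ − 1/a_t)] = 1.943 km/s.
Second burn Δv₂ = |v₂ − v_a| = 1.408 km/s.
Δv = Δv₁ + Δv₂ = 2.162 + 1.408 = 3.570 km/s.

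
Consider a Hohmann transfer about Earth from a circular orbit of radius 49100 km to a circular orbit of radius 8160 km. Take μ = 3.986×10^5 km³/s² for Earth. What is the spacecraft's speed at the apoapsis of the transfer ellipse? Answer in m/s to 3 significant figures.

Transfer-ellipse semi-major axis a_t = (r₁ + r₂)/2 = (49100 + 8160)/2 = 28630 km.
At apoapsis, r = 49100 km.
From the vis-viva equation, v = √[μ(2/r − 1/a_t)] = 1.521 km/s.

v = 1520 m/s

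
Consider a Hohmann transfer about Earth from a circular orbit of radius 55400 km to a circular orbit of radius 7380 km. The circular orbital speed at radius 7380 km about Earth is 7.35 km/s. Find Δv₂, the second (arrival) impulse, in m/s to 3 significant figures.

Δv₂ = 2410 m/s

From the circular-orbit relation v² = μ/r at r = 7380 km: μ = v²r = (7.35)² × 7380 = 3.98686×10^5 km³/s².
The Hohmann ellipse has a_t = (r₁ + r₂)/2 = 31390 km.
On the circular orbit at r = 7380 km, v_c = √(μ/r) = 7.350 km/s.
Transfer-orbit speed at the same r (vis-viva, a = a_t): v_t = √[μ(2/r − 1/a_t)] = 9.764 km/s.
Δv₂ = |v_t − v_c| = |9.764 − 7.350| = 2.414 km/s.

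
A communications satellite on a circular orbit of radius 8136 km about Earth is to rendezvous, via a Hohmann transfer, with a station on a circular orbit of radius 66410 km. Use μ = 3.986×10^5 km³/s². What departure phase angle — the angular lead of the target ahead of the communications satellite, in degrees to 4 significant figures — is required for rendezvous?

φ = 104.3°

Transfer-ellipse semi-major axis a_t = (r₁ + r₂)/2 = (8136 + 66410)/2 = 37273 km.
Transfer time t = π√(a_t³/μ) = 35810 s.
The target's mean motion on its circular orbit is ω₂ = √(μ/r₂³) = 3.689×10^-5 rad/s.
Angle swept by the target during transfer: ω₂·t = 1.321 rad = 75.69°.
The communications satellite traverses 180° on the transfer ellipse, so the target must lead by 180° − 75.69° = 104.3°.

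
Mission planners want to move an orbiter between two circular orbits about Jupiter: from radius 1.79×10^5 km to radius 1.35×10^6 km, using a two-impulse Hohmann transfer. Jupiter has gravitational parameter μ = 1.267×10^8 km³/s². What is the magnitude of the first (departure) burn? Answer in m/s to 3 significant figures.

Δv₁ = 8750 m/s

The Hohmann ellipse has a_t = (r₁ + r₂)/2 = 7.645×10^5 km.
Circular speed at r = 1.790×10^5 km: v_c = √(μ/r) = 26.605 km/s.
Vis-viva on the transfer ellipse at r = 1.790×10^5 km gives v_t = √[μ(2/r − 1/a_t)] = 35.354 km/s.
Δv₁ = |v_t − v_c| = |35.354 − 26.605| = 8.749 km/s.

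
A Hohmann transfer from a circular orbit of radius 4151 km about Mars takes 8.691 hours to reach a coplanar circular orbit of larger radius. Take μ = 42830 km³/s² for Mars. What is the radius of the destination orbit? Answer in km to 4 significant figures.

Transfer time t = 8.691 hours = 31287.6 s, and t = π√(a_t³/μ).
So a_t = (μ t²/π²)^(1/3) = (42830 × (31287.6)² / π²)^(1/3) = 16196 km.
Since a_t = (r₁ + r₂)/2, r₂ = 2a_t − r₁ = 2×16196 − 4151 = 28241 km.

r₂ = 28240 km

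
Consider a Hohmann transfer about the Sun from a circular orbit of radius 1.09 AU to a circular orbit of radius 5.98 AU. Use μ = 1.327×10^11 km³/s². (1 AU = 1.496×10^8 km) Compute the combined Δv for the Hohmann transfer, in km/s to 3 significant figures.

In km: r₁ = 1.09 × 1.496×10^8 = 1.63064×10^8 km; r₂ = 5.98 × 1.496×10^8 = 8.94608×10^8 km.
Transfer-ellipse semi-major axis a_t = (r₁ + r₂)/2 = (1.63064×10^8 + 8.94608×10^8)/2 = 5.28836×10^8 km.
At r₁ the circular-orbit speed is v₁ = √(μ/r₁) = 28.527 km/s.
Transfer-orbit speed at r₁ (vis-viva): v_p = √[μ(2/r₁ − 1/a_t)] = 37.103 km/s.
First burn Δv₁ = |v_p − v₁| = 8.576 km/s.
At r₂, v₂ = √(μ/r₂) = 12.179 km/s.
Transfer-orbit speed at r₂: v_a = √[μ(2/r₂ − 1/a_t)] = 6.7630 km/s.
Second burn Δv₂ = |v₂ − v_a| = 5.416 km/s.
Δv = Δv₁ + Δv₂ = 8.576 + 5.416 = 13.99 km/s.

Δv = 14.0 km/s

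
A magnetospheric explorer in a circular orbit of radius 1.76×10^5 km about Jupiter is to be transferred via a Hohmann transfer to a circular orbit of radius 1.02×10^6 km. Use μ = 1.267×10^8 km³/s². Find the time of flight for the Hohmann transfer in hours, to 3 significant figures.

The Hohmann ellipse has a_t = (r₁ + r₂)/2 = 5.980×10^5 km.
Half the transfer-orbit period gives t = π√(a_t³/μ) = 1.291×10^5 s.
Converting: 1.291×10^5 s ÷ 3600 s/hour = 35.9 hours.

t = 35.9 hours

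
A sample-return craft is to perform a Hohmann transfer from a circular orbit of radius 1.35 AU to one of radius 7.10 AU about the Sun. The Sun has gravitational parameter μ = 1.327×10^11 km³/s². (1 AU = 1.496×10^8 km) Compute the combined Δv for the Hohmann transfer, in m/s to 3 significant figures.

Δv = 12500 m/s

In km: r₁ = 1.35 × 1.496×10^8 = 2.0196×10^8 km; r₂ = 7.10 × 1.496×10^8 = 1.06216×10^9 km.
Semi-major axis of the transfer orbit: a_t = (2.0196×10^8 + 1.06216×10^9)/2 = 6.3206×10^8 km.
Circular speed at r₁: v₁ = √(μ/r₁) = √(1.327×10^11/2.0196×10^8) = 25.6332 km/s.
Transfer-orbit speed at r₁ (v² = μ(2/r − 1/a)): v_p = √[μ(2/r₁ − 1/a_t)] = 33.2291 km/s.
First burn Δv₁ = |v_p − v₁| = 7.5959 km/s.
At r₂, v₂ = √(μ/r₂) = 11.1774 km/s.
Transfer-orbit speed at r₂: v_a = √[μ(2/r₂ − 1/a_t)] = 6.31821 km/s.
Second burn Δv₂ = |v₂ − v_a| = 4.8592 km/s.
Total Δv = Δv₁ + Δv₂ = 12.46 km/s.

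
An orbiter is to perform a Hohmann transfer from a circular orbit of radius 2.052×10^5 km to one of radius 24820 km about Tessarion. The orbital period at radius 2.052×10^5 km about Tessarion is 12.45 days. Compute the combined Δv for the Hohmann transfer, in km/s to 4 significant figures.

From Kepler's third law T² = 4π²r³/μ at r = 2.052×10^5 km, T = 12.45 days = 12.45 × 86400 s = 1.07568×10^6 s: μ = 4π²r³/T² = 2.94799×10^5 km³/s².
The Hohmann ellipse has a_t = (r₁ + r₂)/2 = 1.1501×10^5 km.
Circular speed at r₁: v₁ = √(μ/r₁) = √(2.94799×10^5/2.052×10^5) = 1.1986 km/s.
Transfer-orbit speed at r₁ (vis-viva): v_a = √[μ(2/r₁ − 1/a_t)] = 0.55681 km/s.
First burn Δv₁ = |v_a − v₁| = 0.6418 km/s.
Circular speed at r₂: v₂ = √(μ/r₂) = 3.446 km/s.
Transfer-orbit speed at r₂: v_p = √[μ(2/r₂ − 1/a_t)] = 4.603 km/s.
Second burn Δv₂ = |v₂ − v_p| = 1.157 km/s.
Total Δv = Δv₁ + Δv₂ = 1.799 km/s.

Δv = 1.799 km/s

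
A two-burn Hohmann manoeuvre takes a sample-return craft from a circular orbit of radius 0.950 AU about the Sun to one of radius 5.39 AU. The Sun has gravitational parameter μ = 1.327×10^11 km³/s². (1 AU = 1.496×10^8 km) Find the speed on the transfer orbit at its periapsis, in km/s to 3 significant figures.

In km: r₁ = 0.950 × 1.496×10^8 = 1.4212×10^8 km; r₂ = 5.39 × 1.496×10^8 = 8.06344×10^8 km.
Semi-major axis of the transfer orbit: a_t = (1.4212×10^8 + 8.06344×10^8)/2 = 4.74232×10^8 km.
At periapsis, r = 1.4212×10^8 km.
Vis-viva: v = √[μ(2/r − 1/a_t)] = √[1.327×10^11 × (2/1.4212×10^8 − 1/4.74232×10^8)] = 39.84 km/s.

v = 39.8 km/s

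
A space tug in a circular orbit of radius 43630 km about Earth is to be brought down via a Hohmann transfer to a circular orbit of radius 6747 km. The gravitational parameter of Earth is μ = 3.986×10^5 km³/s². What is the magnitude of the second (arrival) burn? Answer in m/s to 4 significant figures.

Δv₂ = 2430 m/s

The Hohmann ellipse has a_t = (r₁ + r₂)/2 = 25188.5 km.
On the circular orbit at r = 6747 km, v_c = √(μ/r) = 7.6862 km/s.
Transfer-orbit speed at the same r (vis-viva, a = a_t): v_t = √[μ(2/r − 1/a_t)] = 10.116 km/s.
Δv₂ = |v_t − v_c| = |10.116 − 7.6862| = 2.430 km/s.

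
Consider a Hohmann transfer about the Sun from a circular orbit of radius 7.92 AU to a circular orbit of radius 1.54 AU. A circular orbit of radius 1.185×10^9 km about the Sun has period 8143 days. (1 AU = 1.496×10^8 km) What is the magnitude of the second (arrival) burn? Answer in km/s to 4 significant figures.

From Kepler's third law T² = 4π²r³/μ at r = 1.185×10^9 km, T = 8143 days = 8143 × 86400 s = 7.035552×10^8 s: μ = 4π²r³/T² = 1.32715×10^11 km³/s².
In km: r₁ = 7.92 × 1.496×10^8 = 1.184832×10^9 km; r₂ = 1.54 × 1.496×10^8 = 2.30384×10^8 km.
Transfer-ellipse semi-major axis a_t = (r₁ + r₂)/2 = (1.184832×10^9 + 2.30384×10^8)/2 = 7.07608×10^8 km.
Circular speed at r = 2.30384×10^8 km: v_c = √(μ/r) = 24.001 km/s.
Transfer-orbit speed at the same r (vis-viva, a = a_t): v_t = √[μ(2/r − 1/a_t)] = 31.057 km/s.
Δv₂ = |v_t − v_c| = |31.057 − 24.001| = 7.056 km/s.

Δv₂ = 7.056 km/s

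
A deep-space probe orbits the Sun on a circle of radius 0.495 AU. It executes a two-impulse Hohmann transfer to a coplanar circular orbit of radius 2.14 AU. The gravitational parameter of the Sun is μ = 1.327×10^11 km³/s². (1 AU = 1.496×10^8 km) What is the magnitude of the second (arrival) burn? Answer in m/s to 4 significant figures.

Δv₂ = 7880 m/s

In km: r₁ = 0.495 × 1.496×10^8 = 7.4052×10^7 km; r₂ = 2.14 × 1.496×10^8 = 3.20144×10^8 km.
The Hohmann ellipse has a_t = (r₁ + r₂)/2 = 1.97098×10^8 km.
On the circular orbit at r = 3.20144×10^8 km, v_c = √(μ/r) = 20.36 km/s.
Vis-viva on the transfer ellipse at r = 3.20144×10^8 km gives v_t = √[μ(2/r − 1/a_t)] = 12.48 km/s.
Δv₂ = |v_t − v_c| = |12.48 − 20.36| = 7.880 km/s.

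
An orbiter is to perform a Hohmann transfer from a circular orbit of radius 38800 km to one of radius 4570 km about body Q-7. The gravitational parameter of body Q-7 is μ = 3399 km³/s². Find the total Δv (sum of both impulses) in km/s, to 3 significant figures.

Δv = 0.451 km/s

Semi-major axis of the transfer orbit: a_t = (38800 + 4570)/2 = 21685 km.
Circular speed at r₁: v₁ = √(μ/r₁) = √(3399/38800) = 0.2960 km/s.
On the transfer ellipse at r₁, v² = μ(2/r − 1/a) gives v_a = √[μ(2/r₁ − 1/a_t)] = 0.1359 km/s.
First burn Δv₁ = |v_a − v₁| = 0.1601 km/s.
At r₂, v₂ = √(μ/r₂) = 0.86242 km/s.
Transfer-orbit speed at r₂: v_p = √[μ(2/r₂ − 1/a_t)] = 1.1536 km/s.
Second burn Δv₂ = |v₂ − v_p| = 0.2912 km/s.
Δv = Δv₁ + Δv₂ = 0.1601 + 0.2912 = 0.4513 km/s.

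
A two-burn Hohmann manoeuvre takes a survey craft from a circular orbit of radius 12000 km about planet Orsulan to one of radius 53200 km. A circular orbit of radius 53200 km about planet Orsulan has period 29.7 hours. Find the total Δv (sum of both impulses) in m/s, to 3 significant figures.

From Kepler's third law T² = 4π²r³/μ at r = 53200 km, T = 29.7 hours = 29.7 × 3600 s = 1.0692×10^5 s: μ = 4π²r³/T² = 5.19968×10^5 km³/s².
The Hohmann ellipse has a_t = (r₁ + r₂)/2 = 32600 km.
At r₁ the circular-orbit speed is v₁ = √(μ/r₁) = 6.583 km/s.
Transfer-orbit speed at r₁ (vis-viva equation): v_p = √[μ(2/r₁ − 1/a_t)] = 8.409 km/s.
First burn Δv₁ = |v_p − v₁| = 1.826 km/s.
Circular speed at r₂: v₂ = √(μ/r₂) = 3.12631 km/s.
Transfer-orbit speed at r₂: v_a = √[μ(2/r₂ − 1/a_t)] = 1.89677 km/s.
Second burn Δv₂ = |v₂ − v_a| = 1.230 km/s.
Total Δv = Δv₁ + Δv₂ = 3.056 km/s.

Δv = 3060 m/s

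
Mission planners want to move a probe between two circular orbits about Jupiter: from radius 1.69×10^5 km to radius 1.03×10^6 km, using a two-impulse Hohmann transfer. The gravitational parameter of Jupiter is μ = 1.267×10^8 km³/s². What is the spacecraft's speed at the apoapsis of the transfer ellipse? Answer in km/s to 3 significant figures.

v = 5.89 km/s

Semi-major axis of the transfer orbit: a_t = (1.690×10^5 + 1.030×10^6)/2 = 5.995×10^5 km.
At apoapsis, r = 1.030×10^6 km.
From the vis-viva equation, v = √[μ(2/r − 1/a_t)] = 5.889 km/s.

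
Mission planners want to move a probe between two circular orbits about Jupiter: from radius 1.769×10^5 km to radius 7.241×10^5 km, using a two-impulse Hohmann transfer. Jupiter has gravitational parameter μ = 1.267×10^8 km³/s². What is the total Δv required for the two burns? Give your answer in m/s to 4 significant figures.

The Hohmann ellipse has a_t = (r₁ + r₂)/2 = 4.505×10^5 km.
At r₁ the circular-orbit speed is v₁ = √(μ/r₁) = 26.762 km/s.
On the transfer ellipse at r₁, vis-viva equation gives v_p = √[μ(2/r₁ − 1/a_t)] = 33.929 km/s.
First burn Δv₁ = |v_p − v₁| = 7.167 km/s.
At r₂, v₂ = √(μ/r₂) = 13.228 km/s.
Transfer-orbit speed at r₂: v_a = √[μ(2/r₂ − 1/a_t)] = 8.2891 km/s.
Second burn Δv₂ = |v₂ − v_a| = 4.939 km/s.
Total Δv = Δv₁ + Δv₂ = 12.11 km/s.

Δv = 12110 m/s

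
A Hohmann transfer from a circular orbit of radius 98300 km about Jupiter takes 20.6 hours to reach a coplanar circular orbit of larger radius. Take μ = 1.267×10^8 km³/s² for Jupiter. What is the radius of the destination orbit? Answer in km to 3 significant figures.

r₂ = 7.28×10^5 km

Transfer time t = 20.6 hours = 74160 s, and t = π√(a_t³/μ).
So a_t = (μ t²/π²)^(1/3) = (1.267×10^8 × (74160)² / π²)^(1/3) = 4.1331×10^5 km.
Since a_t = (r₁ + r₂)/2, r₂ = 2a_t − r₁ = 2×4.1331×10^5 − 98300 = 7.2832×10^5 km.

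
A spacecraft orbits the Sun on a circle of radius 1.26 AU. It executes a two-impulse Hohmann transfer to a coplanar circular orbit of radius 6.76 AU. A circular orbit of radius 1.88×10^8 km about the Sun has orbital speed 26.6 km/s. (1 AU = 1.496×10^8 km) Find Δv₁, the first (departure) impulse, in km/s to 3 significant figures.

Δv₁ = 7.93 km/s

From the circular-orbit relation v² = μ/r at r = 1.88×10^8 km: μ = v²r = (26.6)² × 1.88×10^8 = 1.33021×10^11 km³/s².
In km: r₁ = 1.26 × 1.496×10^8 = 1.88496×10^8 km; r₂ = 6.76 × 1.496×10^8 = 1.011296×10^9 km.
Semi-major axis of the transfer orbit: a_t = (1.88496×10^8 + 1.011296×10^9)/2 = 5.99896×10^8 km.
Circular speed at r = 1.88496×10^8 km: v_c = √(μ/r) = 26.565 km/s.
Vis-viva on the transfer ellipse at r = 1.88496×10^8 km gives v_t = √[μ(2/r − 1/a_t)] = 34.491 km/s.
Δv₁ = |v_t − v_c| = |34.491 − 26.565| = 7.926 km/s.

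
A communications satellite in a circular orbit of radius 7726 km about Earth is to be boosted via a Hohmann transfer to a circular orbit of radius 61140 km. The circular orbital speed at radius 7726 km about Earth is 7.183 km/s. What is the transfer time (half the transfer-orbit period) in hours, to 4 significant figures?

From the circular-orbit relation v² = μ/r at r = 7726 km: μ = v²r = (7.183)² × 7726 = 3.98627×10^5 km³/s².
The Hohmann ellipse has a_t = (r₁ + r₂)/2 = 34433 km.
Half the transfer-orbit period gives t = π√(a_t³/μ) = 31790 s.
Converting: 31790 s ÷ 3600 s/hour = 8.831 hours.

t = 8.831 hours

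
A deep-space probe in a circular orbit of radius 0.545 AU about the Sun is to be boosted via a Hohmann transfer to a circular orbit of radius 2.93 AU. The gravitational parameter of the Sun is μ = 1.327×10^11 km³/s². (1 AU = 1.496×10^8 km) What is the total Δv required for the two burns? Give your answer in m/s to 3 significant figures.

In km: r₁ = 0.545 × 1.496×10^8 = 8.1532×10^7 km; r₂ = 2.93 × 1.496×10^8 = 4.38328×10^8 km.
The Hohmann ellipse has a_t = (r₁ + r₂)/2 = 2.5993×10^8 km.
At r₁ the circular-orbit speed is v₁ = √(μ/r₁) = 40.343 km/s.
Transfer-orbit speed at r₁ (vis-viva equation): v_p = √[μ(2/r₁ − 1/a_t)] = 52.389 km/s.
First burn Δv₁ = |v_p − v₁| = 12.046 km/s.
Circular speed at r₂: v₂ = √(μ/r₂) = 17.3995 km/s.
Transfer-orbit speed at r₂: v_a = √[μ(2/r₂ − 1/a_t)] = 9.74477 km/s.
Second burn Δv₂ = |v₂ − v_a| = 7.6547 km/s.
Δv = Δv₁ + Δv₂ = 12.046 + 7.6547 = 19.70 km/s.

Δv = 19700 m/s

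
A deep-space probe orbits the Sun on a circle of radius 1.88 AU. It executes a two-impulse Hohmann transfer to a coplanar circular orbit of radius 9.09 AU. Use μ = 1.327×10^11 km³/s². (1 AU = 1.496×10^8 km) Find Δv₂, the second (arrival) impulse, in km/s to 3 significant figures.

Δv₂ = 4.10 km/s

In km: r₁ = 1.88 × 1.496×10^8 = 2.81248×10^8 km; r₂ = 9.09 × 1.496×10^8 = 1.359864×10^9 km.
Transfer-ellipse semi-major axis a_t = (r₁ + r₂)/2 = (2.81248×10^8 + 1.359864×10^9)/2 = 8.20556×10^8 km.
On the circular orbit at r = 1.359864×10^9 km, v_c = √(μ/r) = 9.878 km/s.
Transfer-orbit speed at the same r (vis-viva, a = a_t): v_t = √[μ(2/r − 1/a_t)] = 5.783 km/s.
Δv₂ = |v_t − v_c| = |5.783 − 9.878| = 4.095 km/s.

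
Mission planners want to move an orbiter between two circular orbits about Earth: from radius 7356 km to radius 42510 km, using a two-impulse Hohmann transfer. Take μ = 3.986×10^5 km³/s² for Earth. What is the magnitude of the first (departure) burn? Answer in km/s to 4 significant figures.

Δv₁ = 2.251 km/s

The Hohmann ellipse has a_t = (r₁ + r₂)/2 = 24933 km.
On the circular orbit at r = 7356 km, v_c = √(μ/r) = 7.361 km/s.
Transfer-orbit speed at the same r (vis-viva, a = a_t): v_t = √[μ(2/r − 1/a_t)] = 9.612 km/s.
Δv₁ = |v_t − v_c| = |9.612 − 7.361| = 2.251 km/s.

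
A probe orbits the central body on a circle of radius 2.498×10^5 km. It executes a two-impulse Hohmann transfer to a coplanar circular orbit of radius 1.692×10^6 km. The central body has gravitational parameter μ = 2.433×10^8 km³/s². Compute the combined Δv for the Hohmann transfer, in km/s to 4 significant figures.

The Hohmann ellipse has a_t = (r₁ + r₂)/2 = 9.709×10^5 km.
At r₁ the circular-orbit speed is v₁ = √(μ/r₁) = 31.21 km/s.
Transfer-orbit speed at r₁ (vis-viva): v_p = √[μ(2/r₁ − 1/a_t)] = 41.20 km/s.
First burn Δv₁ = |v_p − v₁| = 9.990 km/s.
Circular speed at r₂: v₂ = √(μ/r₂) = 11.9914 km/s.
Transfer-orbit speed at r₂: v_a = √[μ(2/r₂ − 1/a_t)] = 6.08247 km/s.
Second burn Δv₂ = |v₂ − v_a| = 5.909 km/s.
Total Δv = Δv₁ + Δv₂ = 15.90 km/s.

Δv = 15.90 km/s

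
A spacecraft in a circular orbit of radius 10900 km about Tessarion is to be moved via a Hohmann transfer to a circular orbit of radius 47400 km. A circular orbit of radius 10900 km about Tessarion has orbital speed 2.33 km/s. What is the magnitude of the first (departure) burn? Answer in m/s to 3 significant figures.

From the circular-orbit relation v² = μ/r at r = 10900 km: μ = v²r = (2.33)² × 10900 = 59175.0 km³/s².
The Hohmann ellipse has a_t = (r₁ + r₂)/2 = 29150 km.
Circular speed at r = 10900 km: v_c = √(μ/r) = 2.3300 km/s.
Transfer-orbit speed at the same r (vis-viva, a = a_t): v_t = √[μ(2/r − 1/a_t)] = 2.9712 km/s.
Δv₁ = |v_t − v_c| = |2.9712 − 2.3300| = 0.6412 km/s.

Δv₁ = 641 m/s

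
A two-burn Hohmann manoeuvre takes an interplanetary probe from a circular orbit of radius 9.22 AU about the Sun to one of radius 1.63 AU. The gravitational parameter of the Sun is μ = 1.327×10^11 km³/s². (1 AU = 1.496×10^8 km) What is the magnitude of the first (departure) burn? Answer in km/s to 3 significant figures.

Δv₁ = 4.43 km/s

In km: r₁ = 9.22 × 1.496×10^8 = 1.379312×10^9 km; r₂ = 1.63 × 1.496×10^8 = 2.43848×10^8 km.
Semi-major axis of the transfer orbit: a_t = (1.379312×10^9 + 2.43848×10^8)/2 = 8.1158×10^8 km.
On the circular orbit at r = 1.379312×10^9 km, v_c = √(μ/r) = 9.8085 km/s.
Vis-viva on the transfer ellipse at r = 1.379312×10^9 km gives v_t = √[μ(2/r − 1/a_t)] = 5.3765 km/s.
Δv₁ = |v_t − v_c| = |5.3765 − 9.8085| = 4.432 km/s.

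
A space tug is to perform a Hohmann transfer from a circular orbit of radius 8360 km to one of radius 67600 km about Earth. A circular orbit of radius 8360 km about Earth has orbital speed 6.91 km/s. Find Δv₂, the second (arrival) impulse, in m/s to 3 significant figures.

Δv₂ = 1290 m/s

From the circular-orbit relation v² = μ/r at r = 8360 km: μ = v²r = (6.91)² × 8360 = 3.99174×10^5 km³/s².
The Hohmann ellipse has a_t = (r₁ + r₂)/2 = 37980 km.
Circular speed at r = 67600 km: v_c = √(μ/r) = 2.430 km/s.
Vis-viva on the transfer ellipse at r = 67600 km gives v_t = √[μ(2/r − 1/a_t)] = 1.140 km/s.
Δv₂ = |v_t − v_c| = |1.140 − 2.430| = 1.290 km/s.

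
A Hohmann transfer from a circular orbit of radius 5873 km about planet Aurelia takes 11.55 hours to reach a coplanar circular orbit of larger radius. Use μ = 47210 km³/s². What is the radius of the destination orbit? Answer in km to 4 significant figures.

r₂ = 34570 km

Transfer time t = 11.55 hours = 41580 s, and t = π√(a_t³/μ).
So a_t = (μ t²/π²)^(1/3) = (47210 × (41580)² / π²)^(1/3) = 20222 km.
Since a_t = (r₁ + r₂)/2, r₂ = 2a_t − r₁ = 2×20222 − 5873 = 34571 km.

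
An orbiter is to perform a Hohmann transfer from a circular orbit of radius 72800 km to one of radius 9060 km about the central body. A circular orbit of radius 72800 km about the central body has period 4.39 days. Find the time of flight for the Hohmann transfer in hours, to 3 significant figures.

From Kepler's third law T² = 4π²r³/μ at r = 72800 km, T = 4.39 days = 4.39 × 86400 s = 3.79296×10^5 s: μ = 4π²r³/T² = 1.05876×10^5 km³/s².
The Hohmann ellipse has a_t = (r₁ + r₂)/2 = 40930 km.
Transfer time t = π√(a_t³/μ) = π√((40930)³ / 1.05876×10^5) = 79950 s.
Converting: 79950 s ÷ 3600 s/hour = 22.2 hours.

t = 22.2 hours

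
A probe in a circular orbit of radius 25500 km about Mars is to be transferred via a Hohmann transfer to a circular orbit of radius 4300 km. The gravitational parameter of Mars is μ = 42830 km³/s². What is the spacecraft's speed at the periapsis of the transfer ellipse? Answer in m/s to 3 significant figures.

v = 4130 m/s

Transfer-ellipse semi-major axis a_t = (r₁ + r₂)/2 = (25500 + 4300)/2 = 14900 km.
At periapsis, r = 4300 km.
From the vis-viva equation, v = √[μ(2/r − 1/a_t)] = 4.129 km/s.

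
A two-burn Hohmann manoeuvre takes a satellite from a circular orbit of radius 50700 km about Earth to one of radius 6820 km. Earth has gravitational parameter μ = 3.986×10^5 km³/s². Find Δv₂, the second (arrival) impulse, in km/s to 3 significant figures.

Semi-major axis of the transfer orbit: a_t = (50700 + 6820)/2 = 28760 km.
Circular speed at r = 6820 km: v_c = √(μ/r) = 7.645 km/s.
Transfer-orbit speed at the same r (vis-viva, a = a_t): v_t = √[μ(2/r − 1/a_t)] = 10.15 km/s.
Δv₂ = |v_t − v_c| = |10.15 − 7.645| = 2.505 km/s.

Δv₂ = 2.51 km/s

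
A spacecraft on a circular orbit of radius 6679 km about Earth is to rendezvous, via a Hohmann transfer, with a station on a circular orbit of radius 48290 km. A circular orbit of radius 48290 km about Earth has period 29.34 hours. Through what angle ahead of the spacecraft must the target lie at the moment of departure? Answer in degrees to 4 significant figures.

φ = 102.7°

From Kepler's third law T² = 4π²r³/μ at r = 48290 km, T = 29.34 hours = 29.34 × 3600 s = 1.05624×10^5 s: μ = 4π²r³/T² = 3.98480×10^5 km³/s².
Semi-major axis of the transfer orbit: a_t = (6679 + 48290)/2 = 27484.5 km.
Transfer time t = π√(a_t³/μ) = 22680 s.
The target's mean motion on its circular orbit is ω₂ = √(μ/r₂³) = 5.949×10^-5 rad/s.
Angle swept by the target during transfer: ω₂·t = 1.349 rad = 77.29°.
Arrival is 180° from departure on the ellipse, so φ = 180° − 77.29° = 102.7°.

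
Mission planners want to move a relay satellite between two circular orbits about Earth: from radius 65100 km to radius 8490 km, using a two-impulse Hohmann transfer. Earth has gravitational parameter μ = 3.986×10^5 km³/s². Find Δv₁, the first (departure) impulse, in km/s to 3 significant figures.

Δv₁ = 1.29 km/s

Transfer-ellipse semi-major axis a_t = (r₁ + r₂)/2 = (65100 + 8490)/2 = 36795 km.
Circular speed at r = 65100 km: v_c = √(μ/r) = 2.4744 km/s.
Transfer-orbit speed at the same r (vis-viva, a = a_t): v_t = √[μ(2/r − 1/a_t)] = 1.1886 km/s.
Δv₁ = |v_t − v_c| = |1.1886 − 2.4744| = 1.286 km/s.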